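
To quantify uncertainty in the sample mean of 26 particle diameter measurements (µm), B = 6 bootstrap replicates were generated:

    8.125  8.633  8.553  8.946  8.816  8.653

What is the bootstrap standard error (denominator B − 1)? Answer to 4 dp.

Bootstrap SE is the standard deviation of the 6 replicate means.
Mean of replicates: (8.125 + 8.633 + 8.553 + 8.946 + 8.816 + 8.653) / 6 = 51.72600 / 6 = 8.62100
Sum of squared deviations: (−0.49600)² + (+0.01200)² + (−0.06800)² + (+0.32500)² + (+0.19500)² + (+0.03200)² = 0.39546
Variance = 0.39546 / 5 = 0.07909
SE* = √0.07909

SE* = 0.2812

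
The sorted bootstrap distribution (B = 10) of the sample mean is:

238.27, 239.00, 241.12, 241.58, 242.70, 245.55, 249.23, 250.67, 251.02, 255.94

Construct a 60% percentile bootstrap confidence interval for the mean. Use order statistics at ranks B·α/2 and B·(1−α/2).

α = 0.40; lower rank = 10 × 0.200 = 2; upper rank = 10 × 0.800 = 8.
The 2nd smallest replicate is 239.00; the 8th is 250.67.

(239.00, 250.67)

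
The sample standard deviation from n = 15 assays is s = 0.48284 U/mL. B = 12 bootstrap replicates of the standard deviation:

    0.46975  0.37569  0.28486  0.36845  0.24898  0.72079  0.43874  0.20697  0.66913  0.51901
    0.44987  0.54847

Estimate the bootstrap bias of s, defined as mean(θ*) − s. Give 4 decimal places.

mean(θ*) = (0.46975 + 0.37569 + 0.28486 + 0.36845 + 0.24898 + 0.72079 + 0.43874 + 0.20697 + 0.66913 + 0.51901 + 0.44987 + 0.54847) / 12 = 0.44173
bias = 0.44173 − 0.48284

bias = −0.0411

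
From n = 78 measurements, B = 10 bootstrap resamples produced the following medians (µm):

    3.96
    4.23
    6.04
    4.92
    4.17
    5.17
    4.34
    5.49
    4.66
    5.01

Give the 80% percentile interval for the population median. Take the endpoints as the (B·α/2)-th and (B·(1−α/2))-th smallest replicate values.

(3.96, 5.49)

Sorted replicates: 3.96, 4.17, 4.23, 4.34, 4.66, 4.92, 5.01, 5.17, 5.49, 6.04
α = 0.20; lower rank = 10 × 0.100 = 1; upper rank = 10 × 0.900 = 9.
The 1st smallest replicate is 3.96; the 9th is 5.49.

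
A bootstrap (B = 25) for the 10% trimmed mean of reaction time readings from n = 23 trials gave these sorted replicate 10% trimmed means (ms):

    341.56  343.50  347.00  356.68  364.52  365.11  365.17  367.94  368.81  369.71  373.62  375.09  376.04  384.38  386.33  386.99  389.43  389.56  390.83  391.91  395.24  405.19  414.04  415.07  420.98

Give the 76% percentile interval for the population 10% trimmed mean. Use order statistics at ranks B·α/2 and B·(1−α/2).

(347.00, 405.19)

α = 0.24; lower rank = 25 × 0.120 = 3; upper rank = 25 × 0.880 = 22.
The 3rd smallest replicate is 347.00; the 22nd is 405.19.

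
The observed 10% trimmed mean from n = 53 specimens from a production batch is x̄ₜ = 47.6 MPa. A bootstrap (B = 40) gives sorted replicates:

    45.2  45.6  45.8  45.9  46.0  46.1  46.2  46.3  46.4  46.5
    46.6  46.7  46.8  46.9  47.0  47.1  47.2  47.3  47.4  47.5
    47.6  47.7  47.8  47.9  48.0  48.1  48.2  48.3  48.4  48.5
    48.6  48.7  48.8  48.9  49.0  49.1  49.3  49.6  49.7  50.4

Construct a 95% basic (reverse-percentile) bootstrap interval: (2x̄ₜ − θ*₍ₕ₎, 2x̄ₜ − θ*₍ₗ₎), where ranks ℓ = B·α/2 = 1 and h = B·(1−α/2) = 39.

(45.5, 50.0)

Percentile endpoints at ranks 1 and 39: θ*₍1₎ = 45.2, θ*₍39₎ = 49.7.
Basic interval reflects these around x̄ₜ:
  lower = 2 × 47.6 − 49.7 = 45.5
  upper = 2 × 47.6 − 45.2 = 50.0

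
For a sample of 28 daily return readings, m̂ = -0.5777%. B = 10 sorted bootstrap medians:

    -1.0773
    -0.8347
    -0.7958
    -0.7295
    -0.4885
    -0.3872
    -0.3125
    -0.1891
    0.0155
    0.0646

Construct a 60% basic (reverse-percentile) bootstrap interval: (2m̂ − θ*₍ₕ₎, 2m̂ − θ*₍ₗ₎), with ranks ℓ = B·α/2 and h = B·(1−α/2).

Percentile endpoints at ranks 2 and 8: θ*₍2₎ = -0.8347, θ*₍8₎ = -0.1891.
Basic interval reflects these around m̂:
  lower = 2 × -0.5777 − -0.1891 = -0.9663
  upper = 2 × -0.5777 − -0.8347 = -0.3207

(-0.9663, -0.3207)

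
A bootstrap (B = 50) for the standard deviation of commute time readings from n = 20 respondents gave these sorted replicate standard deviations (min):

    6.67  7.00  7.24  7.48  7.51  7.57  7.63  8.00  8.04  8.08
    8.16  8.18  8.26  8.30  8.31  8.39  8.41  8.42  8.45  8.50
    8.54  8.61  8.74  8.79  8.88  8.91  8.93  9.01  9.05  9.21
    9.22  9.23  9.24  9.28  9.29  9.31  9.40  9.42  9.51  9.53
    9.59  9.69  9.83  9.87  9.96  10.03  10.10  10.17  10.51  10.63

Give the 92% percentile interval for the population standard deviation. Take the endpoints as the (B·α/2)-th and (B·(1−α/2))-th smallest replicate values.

α = 0.08; lower rank = 50 × 0.040 = 2; upper rank = 50 × 0.960 = 48.
The 2nd smallest replicate is 7.00; the 48th is 10.17.

(7.00, 10.17)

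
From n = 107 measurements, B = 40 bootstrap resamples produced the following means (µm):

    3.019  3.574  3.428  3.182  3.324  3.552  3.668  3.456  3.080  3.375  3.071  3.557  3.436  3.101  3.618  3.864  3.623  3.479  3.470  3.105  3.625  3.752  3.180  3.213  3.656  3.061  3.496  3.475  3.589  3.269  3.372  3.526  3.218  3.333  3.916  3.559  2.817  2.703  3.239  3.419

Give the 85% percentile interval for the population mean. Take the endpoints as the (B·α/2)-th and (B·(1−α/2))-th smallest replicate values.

Sorted replicates: 2.703, 2.817, 3.019, 3.061, 3.071, 3.080, 3.101, 3.105, 3.180, 3.182, 3.213, 3.218, 3.239, 3.269, 3.324, 3.333, 3.372, 3.375, 3.419, 3.428, 3.436, 3.456, 3.470, 3.475, 3.479, 3.496, 3.526, 3.552, 3.557, 3.559, 3.574, 3.589, 3.618, 3.623, 3.625, 3.656, 3.668, 3.752, 3.864, 3.916
α = 0.15; lower rank = 40 × 0.075 = 3; upper rank = 40 × 0.925 = 37.
The 3rd smallest replicate is 3.019; the 37th is 3.668.

(3.019, 3.668)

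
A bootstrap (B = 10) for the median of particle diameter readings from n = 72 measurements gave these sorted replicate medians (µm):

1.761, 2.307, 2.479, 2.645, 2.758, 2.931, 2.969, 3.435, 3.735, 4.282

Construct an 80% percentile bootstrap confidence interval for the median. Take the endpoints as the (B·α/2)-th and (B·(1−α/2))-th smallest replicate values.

α = 0.20; lower rank = 10 × 0.100 = 1; upper rank = 10 × 0.900 = 9.
The 1st smallest replicate is 1.761; the 9th is 3.735.

(1.761, 3.735)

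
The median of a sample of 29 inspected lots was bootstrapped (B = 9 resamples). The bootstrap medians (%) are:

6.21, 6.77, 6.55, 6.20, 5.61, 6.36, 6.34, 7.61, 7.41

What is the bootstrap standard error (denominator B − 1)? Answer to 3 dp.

Bootstrap SE is the standard deviation of the 9 replicate medians.
Mean of replicates: (6.21 + 6.77 + 6.55 + 6.20 + 5.61 + 6.36 + 6.34 + 7.61 + 7.41) / 9 = 59.0600 / 9 = 6.5622
Sum of squared deviations: (−0.3522)² + (+0.2078)² + (−0.0122)² + (−0.3622)² + (−0.9522)² + (−0.2022)² + (−0.2222)² + (+1.0478)² + (+0.8478)² = 3.1122
Variance = 3.1122 / 8 = 0.3890
SE* = √0.3890

SE* = 0.624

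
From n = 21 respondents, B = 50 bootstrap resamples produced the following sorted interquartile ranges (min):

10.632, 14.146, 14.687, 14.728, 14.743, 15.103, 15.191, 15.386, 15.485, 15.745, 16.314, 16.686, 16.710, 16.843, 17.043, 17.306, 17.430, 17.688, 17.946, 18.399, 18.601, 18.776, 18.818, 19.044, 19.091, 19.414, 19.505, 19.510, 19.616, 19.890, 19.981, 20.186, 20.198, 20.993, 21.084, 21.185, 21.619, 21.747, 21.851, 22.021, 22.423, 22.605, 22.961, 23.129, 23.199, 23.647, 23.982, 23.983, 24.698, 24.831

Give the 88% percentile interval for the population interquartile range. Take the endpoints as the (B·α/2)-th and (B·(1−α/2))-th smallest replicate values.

α = 0.12; lower rank = 50 × 0.060 = 3; upper rank = 50 × 0.940 = 47.
The 3rd smallest replicate is 14.687; the 47th is 23.982.

(14.687, 23.982)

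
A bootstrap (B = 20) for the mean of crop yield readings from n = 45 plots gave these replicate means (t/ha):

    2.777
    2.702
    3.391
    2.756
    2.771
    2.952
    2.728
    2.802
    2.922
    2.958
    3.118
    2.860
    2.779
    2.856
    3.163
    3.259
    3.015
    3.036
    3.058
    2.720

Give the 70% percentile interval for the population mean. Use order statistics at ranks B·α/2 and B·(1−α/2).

(2.728, 3.118)

Sorted replicates: 2.702, 2.720, 2.728, 2.756, 2.771, 2.777, 2.779, 2.802, 2.856, 2.860, 2.922, 2.952, 2.958, 3.015, 3.036, 3.058, 3.118, 3.163, 3.259, 3.391
α = 0.30; lower rank = 20 × 0.150 = 3; upper rank = 20 × 0.850 = 17.
The 3rd smallest replicate is 2.728; the 17th is 3.118.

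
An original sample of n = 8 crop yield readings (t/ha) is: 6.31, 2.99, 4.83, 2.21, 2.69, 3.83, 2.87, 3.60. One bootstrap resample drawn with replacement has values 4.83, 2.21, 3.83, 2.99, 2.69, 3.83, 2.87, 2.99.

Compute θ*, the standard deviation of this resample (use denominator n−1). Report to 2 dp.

θ* = 0.83

Mean = 3.2800; sum of squared deviations = 4.8368
s² = 4.8368 / 7 = 0.6910
s = √0.6910 = 0.83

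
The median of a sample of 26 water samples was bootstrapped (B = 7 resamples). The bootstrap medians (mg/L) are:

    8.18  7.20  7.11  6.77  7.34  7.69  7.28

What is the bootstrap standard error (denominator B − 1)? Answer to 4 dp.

Bootstrap SE is the standard deviation of the 7 replicate medians.
Mean of replicates: (8.18 + 7.20 + 7.11 + 6.77 + 7.34 + 7.69 + 7.28) / 7 = 51.57000 / 7 = 7.36714
Sum of squared deviations: (+0.81286)² + (−0.16714)² + (−0.25714)² + (−0.59714)² + (−0.02714)² + (+0.32286)² + (−0.08714)² = 1.22394
Variance = 1.22394 / 6 = 0.20399
SE* = √0.20399

SE* = 0.4517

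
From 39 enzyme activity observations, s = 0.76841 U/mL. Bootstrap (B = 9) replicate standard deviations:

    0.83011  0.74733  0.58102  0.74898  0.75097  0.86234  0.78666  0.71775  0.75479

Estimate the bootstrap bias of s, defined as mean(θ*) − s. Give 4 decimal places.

bias = −0.0151

mean(θ*) = (0.83011 + 0.74733 + 0.58102 + 0.74898 + 0.75097 + 0.86234 + 0.78666 + 0.71775 + 0.75479) / 9 = 0.75333
bias = 0.75333 − 0.76841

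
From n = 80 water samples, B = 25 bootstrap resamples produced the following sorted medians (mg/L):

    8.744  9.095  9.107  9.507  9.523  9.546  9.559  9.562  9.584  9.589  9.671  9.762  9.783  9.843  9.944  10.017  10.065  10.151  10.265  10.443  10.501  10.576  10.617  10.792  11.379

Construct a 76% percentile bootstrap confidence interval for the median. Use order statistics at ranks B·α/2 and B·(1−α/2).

α = 0.24; lower rank = 25 × 0.120 = 3; upper rank = 25 × 0.880 = 22.
The 3rd smallest replicate is 9.107; the 22nd is 10.576.

(9.107, 10.576)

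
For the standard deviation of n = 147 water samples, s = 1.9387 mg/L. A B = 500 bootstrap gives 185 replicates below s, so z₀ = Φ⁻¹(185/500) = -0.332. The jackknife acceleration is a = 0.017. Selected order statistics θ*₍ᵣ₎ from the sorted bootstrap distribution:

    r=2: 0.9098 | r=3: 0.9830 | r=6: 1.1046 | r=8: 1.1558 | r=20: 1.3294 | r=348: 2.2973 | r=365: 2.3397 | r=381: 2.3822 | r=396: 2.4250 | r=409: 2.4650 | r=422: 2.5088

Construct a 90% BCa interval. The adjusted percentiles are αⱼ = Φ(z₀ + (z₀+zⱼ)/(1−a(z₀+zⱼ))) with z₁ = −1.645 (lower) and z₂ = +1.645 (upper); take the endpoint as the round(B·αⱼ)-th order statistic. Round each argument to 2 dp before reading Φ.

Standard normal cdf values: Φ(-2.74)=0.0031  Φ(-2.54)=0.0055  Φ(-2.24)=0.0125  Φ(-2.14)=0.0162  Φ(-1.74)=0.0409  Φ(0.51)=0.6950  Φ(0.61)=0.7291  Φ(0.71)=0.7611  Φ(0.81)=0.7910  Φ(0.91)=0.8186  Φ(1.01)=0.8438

(1.1046, 2.5088)

Lower: z₀ + z₁ = -0.332 + (-1.645) = -1.977; 1 − a(z₀+z₁) = 1 − (0.017)(-1.977) = 1.0336; argument = -0.332 + (-1.977)/1.0336 = -2.2447 → -2.24.
α₁ = Φ(-2.24) = 0.0125; rank = round(500 × 0.0125) = 6; θ*₍6₎ = 1.1046.
Upper: z₀ + z₂ = 1.313; 1 − a(z₀+z₂) = 0.9777; argument = 1.0110 → 1.01; α₂ = 0.8438; rank = 422; θ*₍422₎ = 2.5088.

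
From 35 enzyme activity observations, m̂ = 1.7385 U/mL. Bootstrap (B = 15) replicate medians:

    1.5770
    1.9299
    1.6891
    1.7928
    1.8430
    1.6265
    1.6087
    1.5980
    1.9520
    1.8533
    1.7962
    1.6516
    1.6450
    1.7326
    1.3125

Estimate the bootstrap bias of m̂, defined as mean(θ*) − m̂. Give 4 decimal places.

bias = −0.0313

mean(θ*) = (1.5770 + 1.9299 + 1.6891 + 1.7928 + 1.8430 + 1.6265 + 1.6087 + 1.5980 + 1.9520 + 1.8533 + 1.7962 + 1.6516 + 1.6450 + 1.7326 + 1.3125) / 15 = 1.70721
bias = 1.70721 − 1.7385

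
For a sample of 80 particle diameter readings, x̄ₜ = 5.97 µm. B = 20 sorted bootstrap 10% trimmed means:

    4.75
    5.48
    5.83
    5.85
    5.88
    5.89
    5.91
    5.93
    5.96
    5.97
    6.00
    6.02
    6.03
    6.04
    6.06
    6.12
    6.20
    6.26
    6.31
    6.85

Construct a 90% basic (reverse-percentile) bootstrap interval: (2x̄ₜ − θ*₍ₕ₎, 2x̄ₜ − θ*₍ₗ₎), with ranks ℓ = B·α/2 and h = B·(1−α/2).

(5.63, 7.19)

Percentile endpoints at ranks 1 and 19: θ*₍1₎ = 4.75, θ*₍19₎ = 6.31.
Basic interval reflects these around x̄ₜ:
  lower = 2 × 5.97 − 6.31 = 5.63
  upper = 2 × 5.97 − 4.75 = 7.19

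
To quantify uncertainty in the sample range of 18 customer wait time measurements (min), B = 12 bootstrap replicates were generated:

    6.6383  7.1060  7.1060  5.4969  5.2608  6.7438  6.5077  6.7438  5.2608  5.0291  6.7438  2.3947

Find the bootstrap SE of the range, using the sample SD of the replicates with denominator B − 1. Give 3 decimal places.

Bootstrap SE is the standard deviation of the 12 replicate ranges.
Mean of replicates: (6.6383 + 7.1060 + 7.1060 + 5.4969 + 5.2608 + 6.7438 + 6.5077 + 6.7438 + 5.2608 + 5.0291 + 6.7438 + 2.3947) / 12 = 71.03170 / 12 = 5.91931
Sum of squared deviations: (+0.71899)² + (+1.18669)² + (+1.18669)² + (−0.42241)² + (−0.65851)² + (+0.82449)² + (+0.58839)² + (+0.82449)² + (−0.65851)² + (−0.89021)² + (+0.82449)² + (−3.52461)² = 19.98002
Variance = 19.98002 / 11 = 1.81637
SE* = √1.81637

SE* = 1.348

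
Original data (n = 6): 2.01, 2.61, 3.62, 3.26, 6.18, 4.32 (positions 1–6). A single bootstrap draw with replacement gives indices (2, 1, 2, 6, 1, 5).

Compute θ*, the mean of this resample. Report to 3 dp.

θ* = 3.290

Resample values: 2.61, 2.01, 2.61, 4.32, 2.01, 6.18.
Mean = (2.61 + 2.01 + 2.61 + 4.32 + 2.01 + 6.18) / 6 = 19.740 / 6 = 3.290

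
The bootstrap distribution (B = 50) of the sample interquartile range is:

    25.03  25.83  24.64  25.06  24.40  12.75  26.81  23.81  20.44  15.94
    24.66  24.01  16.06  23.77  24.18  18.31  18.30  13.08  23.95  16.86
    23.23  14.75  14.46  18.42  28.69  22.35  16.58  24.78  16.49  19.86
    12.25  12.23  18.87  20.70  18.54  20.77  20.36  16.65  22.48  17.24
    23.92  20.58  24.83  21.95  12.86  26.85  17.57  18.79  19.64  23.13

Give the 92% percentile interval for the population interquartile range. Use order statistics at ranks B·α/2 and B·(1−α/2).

Sorted replicates: 12.23, 12.25, 12.75, 12.86, 13.08, 14.46, 14.75, 15.94, 16.06, 16.49, 16.58, 16.65, 16.86, 17.24, 17.57, 18.30, 18.31, 18.42, 18.54, 18.79, 18.87, 19.64, 19.86, 20.36, 20.44, 20.58, 20.70, 20.77, 21.95, 22.35, 22.48, 23.13, 23.23, 23.77, 23.81, 23.92, 23.95, 24.01, 24.18, 24.40, 24.64, 24.66, 24.78, 24.83, 25.03, 25.06, 25.83, 26.81, 26.85, 28.69
α = 0.08; lower rank = 50 × 0.040 = 2; upper rank = 50 × 0.960 = 48.
The 2nd smallest replicate is 12.25; the 48th is 26.81.

(12.25, 26.81)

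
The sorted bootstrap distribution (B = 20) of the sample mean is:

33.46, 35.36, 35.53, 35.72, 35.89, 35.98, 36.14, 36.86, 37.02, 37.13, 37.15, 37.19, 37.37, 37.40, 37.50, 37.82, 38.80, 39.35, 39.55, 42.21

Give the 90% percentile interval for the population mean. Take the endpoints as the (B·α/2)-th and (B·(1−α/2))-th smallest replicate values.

α = 0.10; lower rank = 20 × 0.050 = 1; upper rank = 20 × 0.950 = 19.
The 1st smallest replicate is 33.46; the 19th is 39.55.

(33.46, 39.55)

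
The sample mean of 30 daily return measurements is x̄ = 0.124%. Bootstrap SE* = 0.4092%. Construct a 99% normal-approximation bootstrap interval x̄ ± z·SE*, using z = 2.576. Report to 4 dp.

(-0.9301, 1.1781)

Margin = 2.576 × 0.4092 = 1.05410
Interval: 0.124 ± 1.05410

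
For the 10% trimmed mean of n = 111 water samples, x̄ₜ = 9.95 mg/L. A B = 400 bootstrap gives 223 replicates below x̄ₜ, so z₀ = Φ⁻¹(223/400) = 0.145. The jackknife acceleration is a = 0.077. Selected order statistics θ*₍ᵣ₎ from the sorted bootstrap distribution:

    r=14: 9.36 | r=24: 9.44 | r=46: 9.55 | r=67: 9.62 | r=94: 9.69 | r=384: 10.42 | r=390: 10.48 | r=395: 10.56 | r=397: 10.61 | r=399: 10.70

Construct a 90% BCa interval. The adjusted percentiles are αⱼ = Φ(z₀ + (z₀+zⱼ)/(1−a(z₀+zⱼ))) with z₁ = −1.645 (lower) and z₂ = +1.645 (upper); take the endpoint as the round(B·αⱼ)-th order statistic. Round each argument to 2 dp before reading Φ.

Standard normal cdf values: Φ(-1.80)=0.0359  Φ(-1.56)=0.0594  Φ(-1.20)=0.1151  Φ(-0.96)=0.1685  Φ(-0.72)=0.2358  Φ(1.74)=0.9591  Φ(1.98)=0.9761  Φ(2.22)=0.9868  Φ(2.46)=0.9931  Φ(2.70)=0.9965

Lower: z₀ + z₁ = 0.145 + (-1.645) = -1.500; 1 − a(z₀+z₁) = 1 − (0.077)(-1.500) = 1.1155; argument = 0.145 + (-1.500)/1.1155 = -1.1997 → -1.20.
α₁ = Φ(-1.20) = 0.1151; rank = round(400 × 0.1151) = 46; θ*₍46₎ = 9.55.
Upper: z₀ + z₂ = 1.790; 1 − a(z₀+z₂) = 0.8622; argument = 2.2212 → 2.22; α₂ = 0.9868; rank = 395; θ*₍395₎ = 10.56.

(9.55, 10.56)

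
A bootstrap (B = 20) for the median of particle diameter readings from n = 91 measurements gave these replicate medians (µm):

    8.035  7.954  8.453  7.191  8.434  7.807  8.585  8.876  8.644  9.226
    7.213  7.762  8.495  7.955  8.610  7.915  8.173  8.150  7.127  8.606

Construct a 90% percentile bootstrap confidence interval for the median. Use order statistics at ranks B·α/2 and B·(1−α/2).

Sorted replicates: 7.127, 7.191, 7.213, 7.762, 7.807, 7.915, 7.954, 7.955, 8.035, 8.150, 8.173, 8.434, 8.453, 8.495, 8.585, 8.606, 8.610, 8.644, 8.876, 9.226
α = 0.10; lower rank = 20 × 0.050 = 1; upper rank = 20 × 0.950 = 19.
The 1st smallest replicate is 7.127; the 19th is 8.876.

(7.127, 8.876)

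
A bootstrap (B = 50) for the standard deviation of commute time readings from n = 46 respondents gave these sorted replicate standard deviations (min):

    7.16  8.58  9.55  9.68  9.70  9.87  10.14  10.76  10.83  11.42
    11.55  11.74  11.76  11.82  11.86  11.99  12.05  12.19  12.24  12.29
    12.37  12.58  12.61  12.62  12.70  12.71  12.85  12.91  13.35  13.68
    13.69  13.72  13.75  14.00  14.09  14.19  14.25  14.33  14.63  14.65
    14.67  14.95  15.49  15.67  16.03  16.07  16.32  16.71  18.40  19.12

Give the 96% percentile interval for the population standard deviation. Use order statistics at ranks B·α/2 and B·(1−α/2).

(7.16, 18.40)

α = 0.04; lower rank = 50 × 0.020 = 1; upper rank = 50 × 0.980 = 49.
The 1st smallest replicate is 7.16; the 49th is 18.40.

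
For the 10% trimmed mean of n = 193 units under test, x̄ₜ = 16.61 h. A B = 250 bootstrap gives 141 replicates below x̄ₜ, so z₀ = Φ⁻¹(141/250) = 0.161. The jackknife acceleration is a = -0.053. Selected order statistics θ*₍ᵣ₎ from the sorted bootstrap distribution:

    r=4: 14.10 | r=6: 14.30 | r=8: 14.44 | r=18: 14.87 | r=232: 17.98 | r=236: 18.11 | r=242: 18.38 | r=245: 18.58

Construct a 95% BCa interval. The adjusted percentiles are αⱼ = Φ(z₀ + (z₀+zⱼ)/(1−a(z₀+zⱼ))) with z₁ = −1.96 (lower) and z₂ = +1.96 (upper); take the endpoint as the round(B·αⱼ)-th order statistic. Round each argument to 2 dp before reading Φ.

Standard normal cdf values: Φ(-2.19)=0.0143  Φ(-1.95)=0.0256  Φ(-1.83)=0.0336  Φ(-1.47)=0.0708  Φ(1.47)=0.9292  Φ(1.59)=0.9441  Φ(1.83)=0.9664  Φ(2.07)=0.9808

Lower: z₀ + z₁ = 0.161 + (-1.960) = -1.799; 1 − a(z₀+z₁) = 1 − (-0.053)(-1.799) = 0.9047; argument = 0.161 + (-1.799)/0.9047 = -1.8276 → -1.83.
α₁ = Φ(-1.83) = 0.0336; rank = round(250 × 0.0336) = 8; θ*₍8₎ = 14.44.
Upper: z₀ + z₂ = 2.121; 1 − a(z₀+z₂) = 1.1124; argument = 2.0677 → 2.07; α₂ = 0.9808; rank = 245; θ*₍245₎ = 18.58.

(14.44, 18.58)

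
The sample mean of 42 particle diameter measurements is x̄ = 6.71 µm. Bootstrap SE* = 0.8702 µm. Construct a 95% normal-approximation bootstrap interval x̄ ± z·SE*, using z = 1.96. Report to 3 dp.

Margin = 1.96 × 0.8702 = 1.7056
Interval: 6.71 ± 1.7056

(5.004, 8.416)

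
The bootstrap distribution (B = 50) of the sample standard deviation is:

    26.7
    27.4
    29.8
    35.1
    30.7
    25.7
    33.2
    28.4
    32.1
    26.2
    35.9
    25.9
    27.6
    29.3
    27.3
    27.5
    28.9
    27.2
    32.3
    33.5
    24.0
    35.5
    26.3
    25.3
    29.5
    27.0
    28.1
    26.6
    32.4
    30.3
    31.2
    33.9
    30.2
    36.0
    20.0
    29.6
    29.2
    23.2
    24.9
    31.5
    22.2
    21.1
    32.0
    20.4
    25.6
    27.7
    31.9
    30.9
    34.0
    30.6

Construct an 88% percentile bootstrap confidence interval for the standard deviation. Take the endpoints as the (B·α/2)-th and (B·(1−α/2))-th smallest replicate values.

(21.1, 35.1)

Sorted replicates: 20.0, 20.4, 21.1, 22.2, 23.2, 24.0, 24.9, 25.3, 25.6, 25.7, 25.9, 26.2, 26.3, 26.6, 26.7, 27.0, 27.2, 27.3, 27.4, 27.5, 27.6, 27.7, 28.1, 28.4, 28.9, 29.2, 29.3, 29.5, 29.6, 29.8, 30.2, 30.3, 30.6, 30.7, 30.9, 31.2, 31.5, 31.9, 32.0, 32.1, 32.3, 32.4, 33.2, 33.5, 33.9, 34.0, 35.1, 35.5, 35.9, 36.0
α = 0.12; lower rank = 50 × 0.060 = 3; upper rank = 50 × 0.940 = 47.
The 3rd smallest replicate is 21.1; the 47th is 35.1.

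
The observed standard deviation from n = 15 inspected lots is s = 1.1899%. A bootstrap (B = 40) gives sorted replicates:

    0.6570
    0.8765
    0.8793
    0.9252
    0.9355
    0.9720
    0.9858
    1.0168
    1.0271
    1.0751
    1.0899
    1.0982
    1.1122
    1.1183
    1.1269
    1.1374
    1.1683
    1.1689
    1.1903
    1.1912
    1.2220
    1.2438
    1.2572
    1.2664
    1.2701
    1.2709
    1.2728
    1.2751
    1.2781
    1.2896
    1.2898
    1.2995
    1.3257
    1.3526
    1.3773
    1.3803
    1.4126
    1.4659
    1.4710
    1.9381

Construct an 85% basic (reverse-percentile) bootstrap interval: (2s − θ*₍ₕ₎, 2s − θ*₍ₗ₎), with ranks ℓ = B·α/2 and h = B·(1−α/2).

Percentile endpoints at ranks 3 and 37: θ*₍3₎ = 0.8793, θ*₍37₎ = 1.4126.
Basic interval reflects these around s:
  lower = 2 × 1.1899 − 1.4126 = 0.9672
  upper = 2 × 1.1899 − 0.8793 = 1.5005

(0.9672, 1.5005)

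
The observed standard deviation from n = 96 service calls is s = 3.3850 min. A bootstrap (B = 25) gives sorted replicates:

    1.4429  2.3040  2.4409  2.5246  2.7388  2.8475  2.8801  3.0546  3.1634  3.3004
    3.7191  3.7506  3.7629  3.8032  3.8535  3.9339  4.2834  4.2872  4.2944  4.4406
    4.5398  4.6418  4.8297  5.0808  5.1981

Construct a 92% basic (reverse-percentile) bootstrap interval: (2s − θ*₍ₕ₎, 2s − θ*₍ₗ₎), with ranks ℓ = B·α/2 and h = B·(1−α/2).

(1.6892, 5.3271)

Percentile endpoints at ranks 1 and 24: θ*₍1₎ = 1.4429, θ*₍24₎ = 5.0808.
Basic interval reflects these around s:
  lower = 2 × 3.3850 − 5.0808 = 1.6892
  upper = 2 × 3.3850 − 1.4429 = 5.3271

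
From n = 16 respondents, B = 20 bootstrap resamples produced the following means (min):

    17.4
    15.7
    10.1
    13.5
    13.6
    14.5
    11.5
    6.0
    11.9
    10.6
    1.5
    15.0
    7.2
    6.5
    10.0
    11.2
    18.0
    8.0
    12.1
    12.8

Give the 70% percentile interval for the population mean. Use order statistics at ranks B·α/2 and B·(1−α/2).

(6.5, 15.0)

Sorted replicates: 1.5, 6.0, 6.5, 7.2, 8.0, 10.0, 10.1, 10.6, 11.2, 11.5, 11.9, 12.1, 12.8, 13.5, 13.6, 14.5, 15.0, 15.7, 17.4, 18.0
α = 0.30; lower rank = 20 × 0.150 = 3; upper rank = 20 × 0.850 = 17.
The 3rd smallest replicate is 6.5; the 17th is 15.0.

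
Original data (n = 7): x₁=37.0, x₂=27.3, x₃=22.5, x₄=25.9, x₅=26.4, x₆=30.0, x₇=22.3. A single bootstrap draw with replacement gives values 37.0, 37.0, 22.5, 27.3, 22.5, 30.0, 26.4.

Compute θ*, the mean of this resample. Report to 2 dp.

θ* = 28.96

Mean = (37.0 + 37.0 + 22.5 + 27.3 + 22.5 + 30.0 + 26.4) / 7 = 202.70 / 7 = 28.96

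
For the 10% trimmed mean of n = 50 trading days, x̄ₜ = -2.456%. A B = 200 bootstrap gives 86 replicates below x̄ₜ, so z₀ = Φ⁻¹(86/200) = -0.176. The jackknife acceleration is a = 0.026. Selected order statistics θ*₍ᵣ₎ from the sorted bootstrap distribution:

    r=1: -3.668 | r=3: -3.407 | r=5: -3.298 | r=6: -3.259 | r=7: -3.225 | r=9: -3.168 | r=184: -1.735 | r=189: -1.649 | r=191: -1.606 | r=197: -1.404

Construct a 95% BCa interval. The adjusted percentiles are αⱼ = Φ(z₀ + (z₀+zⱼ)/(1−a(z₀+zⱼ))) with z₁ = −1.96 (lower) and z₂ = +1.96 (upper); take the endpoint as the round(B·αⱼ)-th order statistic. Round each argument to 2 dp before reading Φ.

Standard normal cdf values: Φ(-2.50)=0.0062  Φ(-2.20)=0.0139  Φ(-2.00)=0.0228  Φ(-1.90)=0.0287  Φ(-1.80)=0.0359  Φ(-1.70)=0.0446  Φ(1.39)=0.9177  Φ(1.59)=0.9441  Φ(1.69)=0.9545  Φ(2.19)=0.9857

(-3.407, -1.606)

Lower: z₀ + z₁ = -0.176 + (-1.960) = -2.136; 1 − a(z₀+z₁) = 1 − (0.026)(-2.136) = 1.0555; argument = -0.176 + (-2.136)/1.0555 = -2.1996 → -2.20.
α₁ = Φ(-2.20) = 0.0139; rank = round(200 × 0.0139) = 3; θ*₍3₎ = -3.407.
Upper: z₀ + z₂ = 1.784; 1 − a(z₀+z₂) = 0.9536; argument = 1.6948 → 1.69; α₂ = 0.9545; rank = 191; θ*₍191₎ = -1.606.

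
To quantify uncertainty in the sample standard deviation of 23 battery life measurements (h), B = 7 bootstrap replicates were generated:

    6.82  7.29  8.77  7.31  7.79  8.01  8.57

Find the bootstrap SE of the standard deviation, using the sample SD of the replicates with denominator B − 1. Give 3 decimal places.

Bootstrap SE is the standard deviation of the 7 replicate standard deviations.
Mean of replicates: (6.82 + 7.29 + 8.77 + 7.31 + 7.79 + 8.01 + 8.57) / 7 = 54.5600 / 7 = 7.7943
Sum of squared deviations: (−0.9743)² + (−0.5043)² + (+0.9757)² + (−0.4843)² + (−0.0043)² + (+0.2157)² + (+0.7757)² = 3.0384
Variance = 3.0384 / 6 = 0.5064
SE* = √0.5064

SE* = 0.712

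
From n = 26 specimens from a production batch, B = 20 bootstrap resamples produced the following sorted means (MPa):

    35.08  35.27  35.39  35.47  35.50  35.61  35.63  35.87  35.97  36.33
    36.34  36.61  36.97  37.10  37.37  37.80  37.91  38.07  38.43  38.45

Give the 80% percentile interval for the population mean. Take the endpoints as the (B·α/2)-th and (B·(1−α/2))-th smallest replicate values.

α = 0.20; lower rank = 20 × 0.100 = 2; upper rank = 20 × 0.900 = 18.
The 2nd smallest replicate is 35.27; the 18th is 38.07.

(35.27, 38.07)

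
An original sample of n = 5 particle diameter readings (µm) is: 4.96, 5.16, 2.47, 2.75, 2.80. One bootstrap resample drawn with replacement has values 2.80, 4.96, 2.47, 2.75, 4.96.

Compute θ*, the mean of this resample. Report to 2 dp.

Mean = (2.80 + 4.96 + 2.47 + 2.75 + 4.96) / 5 = 17.940 / 5 = 3.59

θ* = 3.59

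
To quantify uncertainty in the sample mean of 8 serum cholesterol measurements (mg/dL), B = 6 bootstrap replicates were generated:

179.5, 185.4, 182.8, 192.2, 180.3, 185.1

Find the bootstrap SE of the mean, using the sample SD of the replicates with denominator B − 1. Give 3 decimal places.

Bootstrap SE is the standard deviation of the 6 replicate means.
Mean of replicates: (179.5 + 185.4 + 182.8 + 192.2 + 180.3 + 185.1) / 6 = 1105.3000 / 6 = 184.2167
Sum of squared deviations: (−4.7167)² + (+1.1833)² + (−1.4167)² + (+7.9833)² + (−3.9167)² + (+0.8833)² = 105.5083
Variance = 105.5083 / 5 = 21.1017
SE* = √21.1017

SE* = 4.594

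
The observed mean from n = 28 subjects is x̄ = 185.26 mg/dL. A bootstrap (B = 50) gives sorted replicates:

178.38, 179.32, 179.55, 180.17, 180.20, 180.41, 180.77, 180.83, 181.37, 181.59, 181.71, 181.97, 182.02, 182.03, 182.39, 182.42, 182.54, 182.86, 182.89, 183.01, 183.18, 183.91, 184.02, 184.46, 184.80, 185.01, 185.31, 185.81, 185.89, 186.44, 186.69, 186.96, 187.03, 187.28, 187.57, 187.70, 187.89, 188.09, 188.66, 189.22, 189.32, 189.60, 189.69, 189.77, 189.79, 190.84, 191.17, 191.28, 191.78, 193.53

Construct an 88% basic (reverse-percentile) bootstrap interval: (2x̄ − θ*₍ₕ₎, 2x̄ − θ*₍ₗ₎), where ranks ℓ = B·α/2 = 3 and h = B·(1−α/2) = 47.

(179.35, 190.97)

Percentile endpoints at ranks 3 and 47: θ*₍3₎ = 179.55, θ*₍47₎ = 191.17.
Basic interval reflects these around x̄:
  lower = 2 × 185.26 − 191.17 = 179.35
  upper = 2 × 185.26 − 179.55 = 190.97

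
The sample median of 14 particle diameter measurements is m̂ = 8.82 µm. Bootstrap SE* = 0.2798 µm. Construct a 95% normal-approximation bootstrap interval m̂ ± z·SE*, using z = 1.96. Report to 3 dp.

Margin = 1.96 × 0.2798 = 0.5484
Interval: 8.82 ± 0.5484

(8.272, 9.368)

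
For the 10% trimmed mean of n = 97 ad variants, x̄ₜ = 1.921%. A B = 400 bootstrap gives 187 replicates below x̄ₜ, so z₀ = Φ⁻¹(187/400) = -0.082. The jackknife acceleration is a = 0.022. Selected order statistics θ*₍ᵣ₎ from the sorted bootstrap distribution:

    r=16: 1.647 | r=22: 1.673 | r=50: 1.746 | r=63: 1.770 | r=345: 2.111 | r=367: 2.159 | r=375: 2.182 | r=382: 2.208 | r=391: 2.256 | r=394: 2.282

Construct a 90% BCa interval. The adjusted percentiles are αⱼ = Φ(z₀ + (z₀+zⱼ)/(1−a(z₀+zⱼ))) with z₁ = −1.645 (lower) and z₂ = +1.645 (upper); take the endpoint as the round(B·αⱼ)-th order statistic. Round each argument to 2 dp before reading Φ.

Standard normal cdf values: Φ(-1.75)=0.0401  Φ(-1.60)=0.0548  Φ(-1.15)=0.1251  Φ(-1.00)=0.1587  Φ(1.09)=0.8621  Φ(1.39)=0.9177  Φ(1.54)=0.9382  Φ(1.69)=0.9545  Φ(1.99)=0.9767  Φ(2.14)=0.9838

(1.647, 2.182)

Lower: z₀ + z₁ = -0.082 + (-1.645) = -1.727; 1 − a(z₀+z₁) = 1 − (0.022)(-1.727) = 1.0380; argument = -0.082 + (-1.727)/1.0380 = -1.7458 → -1.75.
α₁ = Φ(-1.75) = 0.0401; rank = round(400 × 0.0401) = 16; θ*₍16₎ = 1.647.
Upper: z₀ + z₂ = 1.563; 1 − a(z₀+z₂) = 0.9656; argument = 1.5367 → 1.54; α₂ = 0.9382; rank = 375; θ*₍375₎ = 2.182.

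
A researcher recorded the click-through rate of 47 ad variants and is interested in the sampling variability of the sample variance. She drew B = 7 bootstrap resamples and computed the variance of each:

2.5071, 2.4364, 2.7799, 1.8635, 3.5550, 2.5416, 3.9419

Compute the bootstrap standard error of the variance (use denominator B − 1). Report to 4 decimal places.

SE* = 0.7113

Bootstrap SE is the standard deviation of the 7 replicate variances.
Mean of replicates: (2.5071 + 2.4364 + 2.7799 + 1.8635 + 3.5550 + 2.5416 + 3.9419) / 7 = 19.62540 / 7 = 2.80363
Sum of squared deviations: (−0.29653)² + (−0.36723)² + (−0.02373)² + (−0.94013)² + (+0.75137)² + (−0.26203)² + (+1.13827)² = 3.03607
Variance = 3.03607 / 6 = 0.50601
SE* = √0.50601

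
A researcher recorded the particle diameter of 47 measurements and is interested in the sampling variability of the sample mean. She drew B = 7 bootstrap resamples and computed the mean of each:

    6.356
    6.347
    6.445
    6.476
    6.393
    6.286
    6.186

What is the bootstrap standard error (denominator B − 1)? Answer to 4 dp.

SE* = 0.0980

Bootstrap SE is the standard deviation of the 7 replicate means.
Mean of replicates: (6.356 + 6.347 + 6.445 + 6.476 + 6.393 + 6.286 + 6.186) / 7 = 44.489000 / 7 = 6.355571
Sum of squared deviations: (+0.000429)² + (−0.008571)² + (+0.089429)² + (+0.120429)² + (+0.037429)² + (−0.069571)² + (−0.169571)² = 0.057570
Variance = 0.057570 / 6 = 0.009595
SE* = √0.009595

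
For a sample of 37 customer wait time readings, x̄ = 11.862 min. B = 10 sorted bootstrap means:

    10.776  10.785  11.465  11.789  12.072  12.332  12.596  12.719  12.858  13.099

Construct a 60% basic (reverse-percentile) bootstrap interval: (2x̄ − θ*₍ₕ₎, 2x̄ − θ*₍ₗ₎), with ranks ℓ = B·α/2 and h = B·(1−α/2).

(11.005, 12.939)

Percentile endpoints at ranks 2 and 8: θ*₍2₎ = 10.785, θ*₍8₎ = 12.719.
Basic interval reflects these around x̄:
  lower = 2 × 11.862 − 12.719 = 11.005
  upper = 2 × 11.862 − 10.785 = 12.939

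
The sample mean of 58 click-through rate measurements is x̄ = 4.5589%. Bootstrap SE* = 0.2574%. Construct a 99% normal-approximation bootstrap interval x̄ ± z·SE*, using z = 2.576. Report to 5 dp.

Margin = 2.576 × 0.2574 = 0.663062
Interval: 4.5589 ± 0.663062

(3.89584, 5.22196)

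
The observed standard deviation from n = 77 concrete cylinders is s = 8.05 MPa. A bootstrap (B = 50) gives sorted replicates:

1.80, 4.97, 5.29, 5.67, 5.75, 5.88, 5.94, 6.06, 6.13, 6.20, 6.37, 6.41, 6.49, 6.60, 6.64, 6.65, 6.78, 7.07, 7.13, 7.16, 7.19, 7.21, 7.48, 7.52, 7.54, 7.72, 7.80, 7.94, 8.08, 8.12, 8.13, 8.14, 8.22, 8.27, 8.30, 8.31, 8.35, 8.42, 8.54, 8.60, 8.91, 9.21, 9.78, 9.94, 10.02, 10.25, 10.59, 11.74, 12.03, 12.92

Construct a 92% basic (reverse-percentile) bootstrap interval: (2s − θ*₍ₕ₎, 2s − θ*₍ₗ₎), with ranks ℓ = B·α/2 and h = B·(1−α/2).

(4.36, 11.13)

Percentile endpoints at ranks 2 and 48: θ*₍2₎ = 4.97, θ*₍48₎ = 11.74.
Basic interval reflects these around s:
  lower = 2 × 8.05 − 11.74 = 4.36
  upper = 2 × 8.05 − 4.97 = 11.13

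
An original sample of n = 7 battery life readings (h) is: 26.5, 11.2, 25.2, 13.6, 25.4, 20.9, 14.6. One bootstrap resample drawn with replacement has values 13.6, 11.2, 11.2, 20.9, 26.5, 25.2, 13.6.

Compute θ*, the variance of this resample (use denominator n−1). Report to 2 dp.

θ* = 43.61

Mean = 17.4571; sum of squared deviations = 261.6371
s² = 261.6371 / 6 = 43.6062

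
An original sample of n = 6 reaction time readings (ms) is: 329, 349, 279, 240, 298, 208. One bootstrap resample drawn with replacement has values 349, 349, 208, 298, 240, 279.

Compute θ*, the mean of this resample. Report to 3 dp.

θ* = 287.167

Mean = (349 + 349 + 208 + 298 + 240 + 279) / 6 = 1723.0 / 6 = 287.167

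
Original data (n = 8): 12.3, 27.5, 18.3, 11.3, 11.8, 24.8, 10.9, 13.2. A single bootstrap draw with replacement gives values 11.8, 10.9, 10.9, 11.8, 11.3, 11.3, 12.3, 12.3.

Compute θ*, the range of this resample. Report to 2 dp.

Range = 12.3 − 10.9 = 1.40

θ* = 1.40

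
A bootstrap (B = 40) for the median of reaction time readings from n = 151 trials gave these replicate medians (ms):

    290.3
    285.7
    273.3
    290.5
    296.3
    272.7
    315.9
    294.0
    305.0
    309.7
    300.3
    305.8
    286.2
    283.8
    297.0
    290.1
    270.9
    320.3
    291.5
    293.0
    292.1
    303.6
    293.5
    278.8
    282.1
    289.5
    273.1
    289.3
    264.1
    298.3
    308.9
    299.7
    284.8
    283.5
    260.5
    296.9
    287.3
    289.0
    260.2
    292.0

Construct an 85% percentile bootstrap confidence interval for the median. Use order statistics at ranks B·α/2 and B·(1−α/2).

Sorted replicates: 260.2, 260.5, 264.1, 270.9, 272.7, 273.1, 273.3, 278.8, 282.1, 283.5, 283.8, 284.8, 285.7, 286.2, 287.3, 289.0, 289.3, 289.5, 290.1, 290.3, 290.5, 291.5, 292.0, 292.1, 293.0, 293.5, 294.0, 296.3, 296.9, 297.0, 298.3, 299.7, 300.3, 303.6, 305.0, 305.8, 308.9, 309.7, 315.9, 320.3
α = 0.15; lower rank = 40 × 0.075 = 3; upper rank = 40 × 0.925 = 37.
The 3rd smallest replicate is 264.1; the 37th is 308.9.

(264.1, 308.9)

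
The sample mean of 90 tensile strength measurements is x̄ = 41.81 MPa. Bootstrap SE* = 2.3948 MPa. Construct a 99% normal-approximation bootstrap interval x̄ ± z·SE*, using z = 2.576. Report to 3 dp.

Margin = 2.576 × 2.3948 = 6.1690
Interval: 41.81 ± 6.1690

(35.641, 47.979)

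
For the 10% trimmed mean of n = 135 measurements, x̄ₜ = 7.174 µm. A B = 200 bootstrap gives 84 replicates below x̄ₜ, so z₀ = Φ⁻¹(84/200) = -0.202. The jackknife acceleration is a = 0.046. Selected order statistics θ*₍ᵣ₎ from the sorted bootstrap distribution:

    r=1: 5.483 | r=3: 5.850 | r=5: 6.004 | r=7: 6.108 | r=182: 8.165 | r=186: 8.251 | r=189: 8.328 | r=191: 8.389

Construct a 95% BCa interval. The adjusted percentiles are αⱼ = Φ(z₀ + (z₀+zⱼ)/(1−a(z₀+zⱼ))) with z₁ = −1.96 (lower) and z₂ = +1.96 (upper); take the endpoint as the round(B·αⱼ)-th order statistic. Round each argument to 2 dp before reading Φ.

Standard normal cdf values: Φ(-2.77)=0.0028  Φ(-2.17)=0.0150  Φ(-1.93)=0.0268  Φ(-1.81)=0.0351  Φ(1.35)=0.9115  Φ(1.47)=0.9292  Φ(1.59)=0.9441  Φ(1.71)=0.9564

(5.850, 8.389)

Lower: z₀ + z₁ = -0.202 + (-1.960) = -2.162; 1 − a(z₀+z₁) = 1 − (0.046)(-2.162) = 1.0995; argument = -0.202 + (-2.162)/1.0995 = -2.1684 → -2.17.
α₁ = Φ(-2.17) = 0.0150; rank = round(200 × 0.0150) = 3; θ*₍3₎ = 5.850.
Upper: z₀ + z₂ = 1.758; 1 − a(z₀+z₂) = 0.9191; argument = 1.7107 → 1.71; α₂ = 0.9564; rank = 191; θ*₍191₎ = 8.389.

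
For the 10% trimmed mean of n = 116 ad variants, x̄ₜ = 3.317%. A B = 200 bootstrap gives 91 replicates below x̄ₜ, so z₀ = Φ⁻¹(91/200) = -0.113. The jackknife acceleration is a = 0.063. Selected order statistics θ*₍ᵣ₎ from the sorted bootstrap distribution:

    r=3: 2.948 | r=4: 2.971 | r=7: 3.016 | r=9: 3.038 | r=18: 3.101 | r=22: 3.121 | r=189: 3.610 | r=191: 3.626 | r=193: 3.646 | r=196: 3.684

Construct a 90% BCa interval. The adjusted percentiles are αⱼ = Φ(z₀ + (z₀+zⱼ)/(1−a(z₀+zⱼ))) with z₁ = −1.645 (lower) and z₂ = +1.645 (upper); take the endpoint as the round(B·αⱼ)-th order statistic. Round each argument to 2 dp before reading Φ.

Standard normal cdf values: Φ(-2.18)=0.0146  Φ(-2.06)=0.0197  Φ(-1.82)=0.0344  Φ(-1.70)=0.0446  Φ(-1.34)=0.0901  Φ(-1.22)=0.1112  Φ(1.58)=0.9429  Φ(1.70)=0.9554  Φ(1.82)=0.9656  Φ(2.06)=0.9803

Lower: z₀ + z₁ = -0.113 + (-1.645) = -1.758; 1 − a(z₀+z₁) = 1 − (0.063)(-1.758) = 1.1108; argument = -0.113 + (-1.758)/1.1108 = -1.6957 → -1.70.
α₁ = Φ(-1.70) = 0.0446; rank = round(200 × 0.0446) = 9; θ*₍9₎ = 3.038.
Upper: z₀ + z₂ = 1.532; 1 − a(z₀+z₂) = 0.9035; argument = 1.5827 → 1.58; α₂ = 0.9429; rank = 189; θ*₍189₎ = 3.610.

(3.038, 3.610)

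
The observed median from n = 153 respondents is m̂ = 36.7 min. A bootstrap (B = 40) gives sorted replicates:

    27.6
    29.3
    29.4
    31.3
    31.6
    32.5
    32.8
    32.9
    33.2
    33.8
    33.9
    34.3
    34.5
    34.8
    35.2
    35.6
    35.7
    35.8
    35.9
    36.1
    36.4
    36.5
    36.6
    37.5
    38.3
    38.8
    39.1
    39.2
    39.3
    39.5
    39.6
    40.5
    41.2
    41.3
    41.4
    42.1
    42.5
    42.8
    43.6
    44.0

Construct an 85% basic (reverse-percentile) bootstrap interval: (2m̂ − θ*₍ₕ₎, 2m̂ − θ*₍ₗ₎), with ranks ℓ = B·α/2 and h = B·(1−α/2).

(30.9, 44.0)

Percentile endpoints at ranks 3 and 37: θ*₍3₎ = 29.4, θ*₍37₎ = 42.5.
Basic interval reflects these around m̂:
  lower = 2 × 36.7 − 42.5 = 30.9
  upper = 2 × 36.7 − 29.4 = 44.0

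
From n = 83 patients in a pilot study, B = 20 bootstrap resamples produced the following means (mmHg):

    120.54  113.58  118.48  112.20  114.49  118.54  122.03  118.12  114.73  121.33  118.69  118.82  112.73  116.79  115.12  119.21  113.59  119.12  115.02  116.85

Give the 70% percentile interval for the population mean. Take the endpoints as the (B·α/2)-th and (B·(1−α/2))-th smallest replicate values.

(113.58, 119.21)

Sorted replicates: 112.20, 112.73, 113.58, 113.59, 114.49, 114.73, 115.02, 115.12, 116.79, 116.85, 118.12, 118.48, 118.54, 118.69, 118.82, 119.12, 119.21, 120.54, 121.33, 122.03
α = 0.30; lower rank = 20 × 0.150 = 3; upper rank = 20 × 0.850 = 17.
The 3rd smallest replicate is 113.58; the 17th is 119.21.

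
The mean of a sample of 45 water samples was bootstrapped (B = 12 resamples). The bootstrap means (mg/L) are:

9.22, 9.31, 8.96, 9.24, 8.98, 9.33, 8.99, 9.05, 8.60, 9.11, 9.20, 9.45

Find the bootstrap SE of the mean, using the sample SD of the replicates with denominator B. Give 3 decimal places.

SE* = 0.216

Bootstrap SE is the standard deviation of the 12 replicate means.
Mean of replicates: (9.22 + 9.31 + 8.96 + 9.24 + 8.98 + 9.33 + 8.99 + 9.05 + 8.60 + 9.11 + 9.20 + 9.45) / 12 = 109.44000 / 12 = 9.12000
Sum of squared deviations: (+0.10000)² + (+0.19000)² + (−0.16000)² + (+0.12000)² + (−0.14000)² + (+0.21000)² + (−0.13000)² + (−0.07000)² + (−0.52000)² + (−0.01000)² + (+0.08000)² + (+0.33000)² = 0.55740
Variance = 0.55740 / 12 = 0.04645
SE* = √0.04645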